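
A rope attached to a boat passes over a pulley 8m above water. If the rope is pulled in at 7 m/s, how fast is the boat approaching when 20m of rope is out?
5√21/3 ≈ 7.638 m/s

rope² = x² + 8²
x = √(20² - 8²) = 4√21
dx/dt = (rope/x) · d(rope)/dt = (20/(4√21)) · (-7) = -5√21/3 m/s
The boat approaches at 5√21/3 ≈ 7.638 m/s.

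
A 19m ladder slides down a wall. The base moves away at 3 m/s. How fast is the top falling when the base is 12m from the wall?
36√217/217 ≈ 2.444 m/s

x² + y² = 19²
2x·dx/dt + 2y·dy/dt = 0
dy/dt = -x/y · dx/dt = -12/√217 · 3 = -36√217/217 m/s
The top is descending at 36√217/217 ≈ 2.444 m/s.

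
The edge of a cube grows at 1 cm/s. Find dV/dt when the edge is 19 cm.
1083 cm³/s

V = s³
dV/dt = 3s² · ds/dt = 3·19²·1 = 1083 cm³/s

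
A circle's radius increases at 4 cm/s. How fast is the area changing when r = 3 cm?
24π cm²/s

A = πr²
dA/dt = 2πr · dr/dt = 2π(3)(4) = 24π cm²/s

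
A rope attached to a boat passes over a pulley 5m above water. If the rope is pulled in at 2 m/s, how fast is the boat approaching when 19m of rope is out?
19√21/42 ≈ 2.073 m/s

rope² = x² + 5²
x = √(19² - 5²) = 4√21
dx/dt = (rope/x) · d(rope)/dt = (19/(4√21)) · (-2) = -19√21/42 m/s
The boat approaches at 19√21/42 ≈ 2.073 m/s.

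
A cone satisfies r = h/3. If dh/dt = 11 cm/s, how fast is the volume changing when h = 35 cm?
13475π/9 cm³/s

V = (1/3)π(h/3)²h = πh³/27
dV/dt = πh²/9 · 11
At h = 35: dV/dt = 13475π/9 cm³/s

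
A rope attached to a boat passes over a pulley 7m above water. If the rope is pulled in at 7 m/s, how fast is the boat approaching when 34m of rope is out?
238√123/369 ≈ 7.153 m/s

rope² = x² + 7²
x = √(34² - 7²) = 3√123
dx/dt = (rope/x) · d(rope)/dt = (34/(3√123)) · (-7) = -238√123/369 m/s
The boat approaches at 238√123/369 ≈ 7.153 m/s.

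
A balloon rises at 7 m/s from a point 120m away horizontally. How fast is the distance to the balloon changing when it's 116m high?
203√1741/1741 ≈ 4.865 m/s

z² = 120² + y²
z = √(120² + 116²) = 4√1741
dz/dt = y/z · dy/dt = 116/(4√1741) · 7 = 203√1741/1741 ≈ 4.865 m/s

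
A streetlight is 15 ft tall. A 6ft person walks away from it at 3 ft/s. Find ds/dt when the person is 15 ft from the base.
2 ft/s

By similar triangles: 15/(x+s) = 6/s
Solving: s = 6x/9
ds/dt = 6/9 · dx/dt = 2/3 · 3 = 2 ft/s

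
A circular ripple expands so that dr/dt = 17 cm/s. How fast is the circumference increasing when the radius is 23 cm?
34π cm/s

C = 2πr
dC/dt = 2π · dr/dt = 2π · 17 = 34π cm/s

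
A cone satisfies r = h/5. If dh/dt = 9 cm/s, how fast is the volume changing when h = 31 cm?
8649π/25 cm³/s

V = (1/3)π(h/5)²h = πh³/75
dV/dt = πh²/25 · 9
At h = 31: dV/dt = 8649π/25 cm³/s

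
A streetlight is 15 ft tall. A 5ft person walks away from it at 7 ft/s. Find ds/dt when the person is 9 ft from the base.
7/2 ft/s

By similar triangles: 15/(x+s) = 5/s
Solving: s = 5x/10
ds/dt = 5/10 · dx/dt = 1/2 · 7 = 7/2 ft/s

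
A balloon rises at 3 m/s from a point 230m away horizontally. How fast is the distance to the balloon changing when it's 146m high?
219√18554/18554 ≈ 1.608 m/s

z² = 230² + y²
z = √(230² + 146²) = 2√18554
dz/dt = y/z · dy/dt = 146/(2√18554) · 3 = 219√18554/18554 ≈ 1.608 m/s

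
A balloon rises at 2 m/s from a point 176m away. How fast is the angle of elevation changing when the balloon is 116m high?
0.007922 rad/s

tan(θ) = y/176
sec²(θ) · dθ/dt = (1/176) · dy/dt
dθ/dt = cos²(θ)/176 · 2 = 176/(176² + 116²) · 2
dθ/dt = 0.007922 rad/s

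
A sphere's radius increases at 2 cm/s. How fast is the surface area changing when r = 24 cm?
384π cm²/s

S = 4πr²
dS/dt = dS/dr · dr/dt = 8πr · 2
At r = 24: dS/dt = 384π cm²/s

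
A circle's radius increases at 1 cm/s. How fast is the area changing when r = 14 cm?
28π cm²/s

A = πr²
dA/dt = 2πr · dr/dt = 2π(14)(1) = 28π cm²/s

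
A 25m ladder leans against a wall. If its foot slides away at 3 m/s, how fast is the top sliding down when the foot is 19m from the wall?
19√66/44 ≈ 3.508 m/s

x² + y² = 25²
2x·dx/dt + 2y·dy/dt = 0
dy/dt = -x/y · dx/dt = -19/(2√66) · 3 = -19√66/44 m/s
The top is descending at 19√66/44 ≈ 3.508 m/s.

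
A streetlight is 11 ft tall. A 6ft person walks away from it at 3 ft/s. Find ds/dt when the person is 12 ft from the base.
18/5 ft/s

By similar triangles: 11/(x+s) = 6/s
Solving: s = 6x/5
ds/dt = 6/5 · dx/dt = 6/5 · 3 = 18/5 ft/s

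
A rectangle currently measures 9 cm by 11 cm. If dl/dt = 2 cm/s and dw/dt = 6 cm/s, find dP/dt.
16 cm/s

P = 2(l + w)
dP/dt = 2(dl/dt + dw/dt) = 2(2 + 6) = 16 cm/s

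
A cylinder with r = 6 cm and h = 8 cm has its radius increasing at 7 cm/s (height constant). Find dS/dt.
280π cm²/s

S = 2πrh + 2πr² (lateral + bases)
dS/dt = (2πh + 4πr)·dr/dt = (2π·8 + 4π·6)·7
= 280π cm²/s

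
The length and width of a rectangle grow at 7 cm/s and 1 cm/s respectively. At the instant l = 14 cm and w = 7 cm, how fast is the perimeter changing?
16 cm/s

P = 2(l + w)
dP/dt = 2(dl/dt + dw/dt) = 2(7 + 1) = 16 cm/s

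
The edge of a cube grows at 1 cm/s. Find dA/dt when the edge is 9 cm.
108 cm²/s

A = 6s²
dA/dt = 12s · ds/dt = 12·9·1 = 108 cm²/s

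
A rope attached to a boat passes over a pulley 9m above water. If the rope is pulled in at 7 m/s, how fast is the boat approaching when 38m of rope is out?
266√1363/1363 ≈ 7.205 m/s

rope² = x² + 9²
x = √(38² - 9²) = √1363
dx/dt = (rope/x) · d(rope)/dt = (38/√1363) · (-7) = -266√1363/1363 m/s
The boat approaches at 266√1363/1363 ≈ 7.205 m/s.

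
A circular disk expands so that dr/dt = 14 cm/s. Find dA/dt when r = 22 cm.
616π cm²/s

A = πr²
dA/dt = 2πr · dr/dt = 2π(22)(14) = 616π cm²/s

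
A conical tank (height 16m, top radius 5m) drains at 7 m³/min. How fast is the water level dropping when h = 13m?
1792/(4225π) ≈ 0.135 m/min

r/h = 5/16, so r = (5/16)h
V = (1/3)πr²h = (1/3)π((5/16)h)²h = (25/768)πh³
dV/dh = (25/256)πh²
dh/dt = (dV/dt)/(dV/dh) = -7/((25/256)π·13²) = -1792/(4225π) m/min
The level is dropping at 1792/(4225π) ≈ 0.135 m/min.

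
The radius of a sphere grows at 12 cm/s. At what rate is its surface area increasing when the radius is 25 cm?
2400π cm²/s

S = 4πr²
dS/dt = dS/dr · dr/dt = 8πr · 12
At r = 25: dS/dt = 2400π cm²/s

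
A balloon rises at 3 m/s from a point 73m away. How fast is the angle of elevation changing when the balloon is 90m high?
0.016308 rad/s

tan(θ) = y/73
sec²(θ) · dθ/dt = (1/73) · dy/dt
dθ/dt = cos²(θ)/73 · 3 = 73/(73² + 90²) · 3
dθ/dt = 0.016308 rad/s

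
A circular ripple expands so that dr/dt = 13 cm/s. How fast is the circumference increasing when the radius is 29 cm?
26π cm/s

C = 2πr
dC/dt = 2π · dr/dt = 2π · 13 = 26π cm/s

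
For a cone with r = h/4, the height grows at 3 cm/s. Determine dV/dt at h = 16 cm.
48π cm³/s

V = (1/3)π(h/4)²h = πh³/48
dV/dt = πh²/16 · 3
At h = 16: dV/dt = 48π cm³/s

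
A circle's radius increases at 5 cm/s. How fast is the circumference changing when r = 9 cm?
10π cm/s

C = 2πr
dC/dt = 2π · dr/dt = 2π · 5 = 10π cm/s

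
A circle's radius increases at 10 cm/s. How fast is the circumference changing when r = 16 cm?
20π cm/s

C = 2πr
dC/dt = 2π · dr/dt = 2π · 10 = 20π cm/s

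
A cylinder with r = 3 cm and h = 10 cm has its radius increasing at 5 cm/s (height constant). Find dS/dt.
160π cm²/s

S = 2πrh + 2πr² (lateral + bases)
dS/dt = (2πh + 4πr)·dr/dt = (2π·10 + 4π·3)·5
= 160π cm²/s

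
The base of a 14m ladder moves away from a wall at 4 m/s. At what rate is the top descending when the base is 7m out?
4√3/3 ≈ 2.309 m/s

x² + y² = 14²
2x·dx/dt + 2y·dy/dt = 0
dy/dt = -x/y · dx/dt = -7/(7√3) · 4 = -4√3/3 m/s
The top is descending at 4√3/3 ≈ 2.309 m/s.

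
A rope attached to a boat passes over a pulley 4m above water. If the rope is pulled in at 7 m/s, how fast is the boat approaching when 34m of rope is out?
119√285/285 ≈ 7.049 m/s

rope² = x² + 4²
x = √(34² - 4²) = 2√285
dx/dt = (rope/x) · d(rope)/dt = (34/(2√285)) · (-7) = -119√285/285 m/s
The boat approaches at 119√285/285 ≈ 7.049 m/s.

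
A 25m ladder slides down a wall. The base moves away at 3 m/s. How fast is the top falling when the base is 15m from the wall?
9/4 = 2.25 m/s

x² + y² = 25²
2x·dx/dt + 2y·dy/dt = 0
dy/dt = -x/y · dx/dt = -15/20 · 3 = -9/4 m/s
The top is descending at 9/4 = 2.25 m/s.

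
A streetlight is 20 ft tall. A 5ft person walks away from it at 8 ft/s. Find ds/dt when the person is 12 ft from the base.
8/3 ft/s

By similar triangles: 20/(x+s) = 5/s
Solving: s = 5x/15
ds/dt = 5/15 · dx/dt = 1/3 · 8 = 8/3 ft/s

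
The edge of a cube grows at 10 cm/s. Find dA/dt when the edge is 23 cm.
2760 cm²/s

A = 6s²
dA/dt = 12s · ds/dt = 12·23·10 = 2760 cm²/s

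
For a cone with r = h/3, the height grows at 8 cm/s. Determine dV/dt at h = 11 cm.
968π/9 cm³/s

V = (1/3)π(h/3)²h = πh³/27
dV/dt = πh²/9 · 8
At h = 11: dV/dt = 968π/9 cm³/s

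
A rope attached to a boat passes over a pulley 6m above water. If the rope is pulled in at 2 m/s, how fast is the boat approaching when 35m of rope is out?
70√1189/1189 ≈ 2.03 m/s

rope² = x² + 6²
x = √(35² - 6²) = √1189
dx/dt = (rope/x) · d(rope)/dt = (35/√1189) · (-2) = -70√1189/1189 m/s
The boat approaches at 70√1189/1189 ≈ 2.03 m/s.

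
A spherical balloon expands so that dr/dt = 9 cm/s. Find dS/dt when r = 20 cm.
1440π cm²/s

S = 4πr²
dS/dt = dS/dr · dr/dt = 8πr · 9
At r = 20: dS/dt = 1440π cm²/s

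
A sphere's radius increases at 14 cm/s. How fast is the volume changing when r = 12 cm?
8064π cm³/s

V = (4/3)πr³
dV/dt = dV/dr · dr/dt = 4πr² · 14
At r = 12: dV/dt = 8064π cm³/s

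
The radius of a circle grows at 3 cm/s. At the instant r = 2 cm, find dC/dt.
6π cm/s

C = 2πr
dC/dt = 2π · dr/dt = 2π · 3 = 6π cm/s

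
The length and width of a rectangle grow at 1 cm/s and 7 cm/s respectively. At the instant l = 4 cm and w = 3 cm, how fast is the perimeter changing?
16 cm/s

P = 2(l + w)
dP/dt = 2(dl/dt + dw/dt) = 2(1 + 7) = 16 cm/s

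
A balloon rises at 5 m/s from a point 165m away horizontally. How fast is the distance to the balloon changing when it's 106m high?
530√38461/38461 ≈ 2.702 m/s

z² = 165² + y²
z = √(165² + 106²) = √38461
dz/dt = y/z · dy/dt = 106/√38461 · 5 = 530√38461/38461 ≈ 2.702 m/s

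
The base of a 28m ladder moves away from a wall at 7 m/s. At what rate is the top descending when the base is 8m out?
14√5/15 ≈ 2.087 m/s

x² + y² = 28²
2x·dx/dt + 2y·dy/dt = 0
dy/dt = -x/y · dx/dt = -8/(12√5) · 7 = -14√5/15 m/s
The top is descending at 14√5/15 ≈ 2.087 m/s.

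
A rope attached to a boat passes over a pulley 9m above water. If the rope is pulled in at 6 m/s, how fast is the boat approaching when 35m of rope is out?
105√286/286 ≈ 6.209 m/s

rope² = x² + 9²
x = √(35² - 9²) = 2√286
dx/dt = (rope/x) · d(rope)/dt = (35/(2√286)) · (-6) = -105√286/286 m/s
The boat approaches at 105√286/286 ≈ 6.209 m/s.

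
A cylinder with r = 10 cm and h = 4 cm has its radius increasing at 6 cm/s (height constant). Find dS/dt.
288π cm²/s

S = 2πrh + 2πr² (lateral + bases)
dS/dt = (2πh + 4πr)·dr/dt = (2π·4 + 4π·10)·6
= 288π cm²/s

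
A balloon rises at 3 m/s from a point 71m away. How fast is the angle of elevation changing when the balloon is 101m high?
0.013975 rad/s

tan(θ) = y/71
sec²(θ) · dθ/dt = (1/71) · dy/dt
dθ/dt = cos²(θ)/71 · 3 = 71/(71² + 101²) · 3
dθ/dt = 0.013975 rad/s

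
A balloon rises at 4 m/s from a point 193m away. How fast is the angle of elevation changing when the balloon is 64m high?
0.018672 rad/s

tan(θ) = y/193
sec²(θ) · dθ/dt = (1/193) · dy/dt
dθ/dt = cos²(θ)/193 · 4 = 193/(193² + 64²) · 4
dθ/dt = 0.018672 rad/s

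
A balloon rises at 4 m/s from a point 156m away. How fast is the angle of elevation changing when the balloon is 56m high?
0.022714 rad/s

tan(θ) = y/156
sec²(θ) · dθ/dt = (1/156) · dy/dt
dθ/dt = cos²(θ)/156 · 4 = 156/(156² + 56²) · 4
dθ/dt = 0.022714 rad/s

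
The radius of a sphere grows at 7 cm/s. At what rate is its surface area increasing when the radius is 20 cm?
1120π cm²/s

S = 4πr²
dS/dt = dS/dr · dr/dt = 8πr · 7
At r = 20: dS/dt = 1120π cm²/s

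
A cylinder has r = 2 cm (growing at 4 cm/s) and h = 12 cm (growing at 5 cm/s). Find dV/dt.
212π cm³/s

V = πr²h
dV/dt = 2πrh·dr/dt + πr²·dh/dt
= 2π(2)(12)(4) + π(2)²(5)
= 212π cm³/s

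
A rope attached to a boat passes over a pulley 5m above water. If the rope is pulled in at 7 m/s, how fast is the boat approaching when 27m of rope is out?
189√11/88 ≈ 7.123 m/s

rope² = x² + 5²
x = √(27² - 5²) = 8√11
dx/dt = (rope/x) · d(rope)/dt = (27/(8√11)) · (-7) = -189√11/88 m/s
The boat approaches at 189√11/88 ≈ 7.123 m/s.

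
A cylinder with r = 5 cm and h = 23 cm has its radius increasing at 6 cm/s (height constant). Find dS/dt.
396π cm²/s

S = 2πrh + 2πr² (lateral + bases)
dS/dt = (2πh + 4πr)·dr/dt = (2π·23 + 4π·5)·6
= 396π cm²/s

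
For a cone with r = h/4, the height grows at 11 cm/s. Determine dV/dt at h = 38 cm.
3971π/4 cm³/s

V = (1/3)π(h/4)²h = πh³/48
dV/dt = πh²/16 · 11
At h = 38: dV/dt = 3971π/4 cm³/s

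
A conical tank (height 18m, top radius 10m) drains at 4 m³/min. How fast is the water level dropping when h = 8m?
81/(400π) ≈ 0.06446 m/min

r/h = 10/18, so r = (5/9)h
V = (1/3)πr²h = (1/3)π((5/9)h)²h = (25/243)πh³
dV/dh = (25/81)πh²
dh/dt = (dV/dt)/(dV/dh) = -4/((25/81)π·8²) = -81/(400π) m/min
The level is dropping at 81/(400π) ≈ 0.06446 m/min.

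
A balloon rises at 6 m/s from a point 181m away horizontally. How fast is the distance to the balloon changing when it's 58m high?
348√5/425 ≈ 1.831 m/s

z² = 181² + y²
z = √(181² + 58²) = 85√5
dz/dt = y/z · dy/dt = 58/(85√5) · 6 = 348√5/425 ≈ 1.831 m/s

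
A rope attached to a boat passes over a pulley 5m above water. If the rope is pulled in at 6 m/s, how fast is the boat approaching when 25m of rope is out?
5√6/2 ≈ 6.124 m/s

rope² = x² + 5²
x = √(25² - 5²) = 10√6
dx/dt = (rope/x) · d(rope)/dt = (25/(10√6)) · (-6) = -5√6/2 m/s
The boat approaches at 5√6/2 ≈ 6.124 m/s.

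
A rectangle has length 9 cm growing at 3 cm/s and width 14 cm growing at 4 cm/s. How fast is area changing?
78 cm²/s

A = lw
dA/dt = w·dl/dt + l·dw/dt = 14·3 + 9·4 = 78 cm²/s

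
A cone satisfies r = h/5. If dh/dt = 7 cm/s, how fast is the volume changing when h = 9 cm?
567π/25 cm³/s

V = (1/3)π(h/5)²h = πh³/75
dV/dt = πh²/25 · 7
At h = 9: dV/dt = 567π/25 cm³/s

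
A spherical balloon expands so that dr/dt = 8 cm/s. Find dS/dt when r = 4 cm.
256π cm²/s

S = 4πr²
dS/dt = dS/dr · dr/dt = 8πr · 8
At r = 4: dS/dt = 256π cm²/s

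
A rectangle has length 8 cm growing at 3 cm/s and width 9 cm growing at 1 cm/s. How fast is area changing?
35 cm²/s

A = lw
dA/dt = w·dl/dt + l·dw/dt = 9·3 + 8·1 = 35 cm²/s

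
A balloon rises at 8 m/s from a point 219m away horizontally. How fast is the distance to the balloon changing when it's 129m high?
172√7178/3589 ≈ 4.06 m/s

z² = 219² + y²
z = √(219² + 129²) = 3√7178
dz/dt = y/z · dy/dt = 129/(3√7178) · 8 = 172√7178/3589 ≈ 4.06 m/s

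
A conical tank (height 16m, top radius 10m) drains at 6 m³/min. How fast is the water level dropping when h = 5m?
384/(625π) ≈ 0.1956 m/min

r/h = 10/16, so r = (5/8)h
V = (1/3)πr²h = (1/3)π((5/8)h)²h = (25/192)πh³
dV/dh = (25/64)πh²
dh/dt = (dV/dt)/(dV/dh) = -6/((25/64)π·5²) = -384/(625π) m/min
The level is dropping at 384/(625π) ≈ 0.1956 m/min.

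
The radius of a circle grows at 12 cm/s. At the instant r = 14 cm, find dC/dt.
24π cm/s

C = 2πr
dC/dt = 2π · dr/dt = 2π · 12 = 24π cm/s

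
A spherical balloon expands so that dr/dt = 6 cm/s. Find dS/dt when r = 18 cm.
864π cm²/s

S = 4πr²
dS/dt = dS/dr · dr/dt = 8πr · 6
At r = 18: dS/dt = 864π cm²/s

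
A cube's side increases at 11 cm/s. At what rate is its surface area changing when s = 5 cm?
660 cm²/s

A = 6s²
dA/dt = 12s · ds/dt = 12·5·11 = 660 cm²/s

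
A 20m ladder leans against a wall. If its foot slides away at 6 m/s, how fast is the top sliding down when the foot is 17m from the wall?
34√111/37 ≈ 9.681 m/s

x² + y² = 20²
2x·dx/dt + 2y·dy/dt = 0
dy/dt = -x/y · dx/dt = -17/√111 · 6 = -34√111/37 m/s
The top is descending at 34√111/37 ≈ 9.681 m/s.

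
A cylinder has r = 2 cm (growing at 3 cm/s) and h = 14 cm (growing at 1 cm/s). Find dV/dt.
172π cm³/s

V = πr²h
dV/dt = 2πrh·dr/dt + πr²·dh/dt
= 2π(2)(14)(3) + π(2)²(1)
= 172π cm³/s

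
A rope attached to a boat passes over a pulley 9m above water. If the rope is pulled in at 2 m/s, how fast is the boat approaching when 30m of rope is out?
20√91/91 ≈ 2.097 m/s

rope² = x² + 9²
x = √(30² - 9²) = 3√91
dx/dt = (rope/x) · d(rope)/dt = (30/(3√91)) · (-2) = -20√91/91 m/s
The boat approaches at 20√91/91 ≈ 2.097 m/s.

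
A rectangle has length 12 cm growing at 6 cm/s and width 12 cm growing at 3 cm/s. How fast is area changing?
108 cm²/s

A = lw
dA/dt = w·dl/dt + l·dw/dt = 12·6 + 12·3 = 108 cm²/s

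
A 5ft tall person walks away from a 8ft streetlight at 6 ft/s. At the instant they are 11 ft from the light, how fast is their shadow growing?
10 ft/s

By similar triangles: 8/(x+s) = 5/s
Solving: s = 5x/3
ds/dt = 5/3 · dx/dt = 5/3 · 6 = 10 ft/s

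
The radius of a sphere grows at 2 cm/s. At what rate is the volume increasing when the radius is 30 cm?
7200π cm³/s

V = (4/3)πr³
dV/dt = dV/dr · dr/dt = 4πr² · 2
At r = 30: dV/dt = 7200π cm³/s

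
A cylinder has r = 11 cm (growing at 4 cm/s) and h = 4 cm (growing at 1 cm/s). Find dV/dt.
473π cm³/s

V = πr²h
dV/dt = 2πrh·dr/dt + πr²·dh/dt
= 2π(11)(4)(4) + π(11)²(1)
= 473π cm³/s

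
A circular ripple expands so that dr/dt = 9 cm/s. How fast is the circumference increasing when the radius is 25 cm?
18π cm/s

C = 2πr
dC/dt = 2π · dr/dt = 2π · 9 = 18π cm/s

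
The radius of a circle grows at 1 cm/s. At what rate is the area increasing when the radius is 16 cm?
32π cm²/s

A = πr²
dA/dt = 2πr · dr/dt = 2π(16)(1) = 32π cm²/s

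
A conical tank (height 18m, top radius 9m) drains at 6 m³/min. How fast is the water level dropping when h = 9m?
8/(27π) ≈ 0.09431 m/min

r/h = 9/18, so r = (1/2)h
V = (1/3)πr²h = (1/3)π((1/2)h)²h = (1/12)πh³
dV/dh = (1/4)πh²
dh/dt = (dV/dt)/(dV/dh) = -6/((1/4)π·9²) = -8/(27π) m/min
The level is dropping at 8/(27π) ≈ 0.09431 m/min.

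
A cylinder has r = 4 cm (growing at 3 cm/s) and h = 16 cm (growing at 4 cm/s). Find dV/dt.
448π cm³/s

V = πr²h
dV/dt = 2πrh·dr/dt + πr²·dh/dt
= 2π(4)(16)(3) + π(4)²(4)
= 448π cm³/s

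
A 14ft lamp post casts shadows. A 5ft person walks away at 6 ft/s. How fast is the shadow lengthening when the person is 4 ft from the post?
10/3 ft/s

By similar triangles: 14/(x+s) = 5/s
Solving: s = 5x/9
ds/dt = 5/9 · dx/dt = 5/9 · 6 = 10/3 ft/s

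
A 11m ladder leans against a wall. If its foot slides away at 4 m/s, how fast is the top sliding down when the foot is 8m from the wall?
32√57/57 ≈ 4.239 m/s

x² + y² = 11²
2x·dx/dt + 2y·dy/dt = 0
dy/dt = -x/y · dx/dt = -8/√57 · 4 = -32√57/57 m/s
The top is descending at 32√57/57 ≈ 4.239 m/s.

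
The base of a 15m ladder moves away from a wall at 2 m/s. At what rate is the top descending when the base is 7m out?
7√11/22 ≈ 1.055 m/s

x² + y² = 15²
2x·dx/dt + 2y·dy/dt = 0
dy/dt = -x/y · dx/dt = -7/(4√11) · 2 = -7√11/22 m/s
The top is descending at 7√11/22 ≈ 1.055 m/s.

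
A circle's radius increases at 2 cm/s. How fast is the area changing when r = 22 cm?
88π cm²/s

A = πr²
dA/dt = 2πr · dr/dt = 2π(22)(2) = 88π cm²/s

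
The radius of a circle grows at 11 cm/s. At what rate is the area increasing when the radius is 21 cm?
462π cm²/s

A = πr²
dA/dt = 2πr · dr/dt = 2π(21)(11) = 462π cm²/s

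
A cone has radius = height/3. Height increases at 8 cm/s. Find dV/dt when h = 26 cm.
5408π/9 cm³/s

V = (1/3)π(h/3)²h = πh³/27
dV/dt = πh²/9 · 8
At h = 26: dV/dt = 5408π/9 cm³/s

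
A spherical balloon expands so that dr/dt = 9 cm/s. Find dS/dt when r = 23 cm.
1656π cm²/s

S = 4πr²
dS/dt = dS/dr · dr/dt = 8πr · 9
At r = 23: dS/dt = 1656π cm²/s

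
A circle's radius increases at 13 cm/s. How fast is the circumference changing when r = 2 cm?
26π cm/s

C = 2πr
dC/dt = 2π · dr/dt = 2π · 13 = 26π cm/s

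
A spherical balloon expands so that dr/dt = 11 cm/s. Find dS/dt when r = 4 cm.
352π cm²/s

S = 4πr²
dS/dt = dS/dr · dr/dt = 8πr · 11
At r = 4: dS/dt = 352π cm²/s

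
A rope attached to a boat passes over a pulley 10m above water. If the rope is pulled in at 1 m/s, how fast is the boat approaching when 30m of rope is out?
3√2/4 ≈ 1.061 m/s

rope² = x² + 10²
x = √(30² - 10²) = 20√2
dx/dt = (rope/x) · d(rope)/dt = (30/(20√2)) · (-1) = -3√2/4 m/s
The boat approaches at 3√2/4 ≈ 1.061 m/s.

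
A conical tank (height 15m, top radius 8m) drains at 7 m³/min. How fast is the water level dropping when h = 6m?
175/(256π) ≈ 0.2176 m/min

r/h = 8/15, so r = (8/15)h
V = (1/3)πr²h = (1/3)π((8/15)h)²h = (64/675)πh³
dV/dh = (64/225)πh²
dh/dt = (dV/dt)/(dV/dh) = -7/((64/225)π·6²) = -175/(256π) m/min
The level is dropping at 175/(256π) ≈ 0.2176 m/min.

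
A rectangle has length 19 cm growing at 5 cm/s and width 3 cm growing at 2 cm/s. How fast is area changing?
53 cm²/s

A = lw
dA/dt = w·dl/dt + l·dw/dt = 3·5 + 19·2 = 53 cm²/s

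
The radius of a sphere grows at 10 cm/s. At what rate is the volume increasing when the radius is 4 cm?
640π cm³/s

V = (4/3)πr³
dV/dt = dV/dr · dr/dt = 4πr² · 10
At r = 4: dV/dt = 640π cm³/s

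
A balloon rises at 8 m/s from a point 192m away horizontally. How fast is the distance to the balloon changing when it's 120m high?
40√89/89 ≈ 4.24 m/s

z² = 192² + y²
z = √(192² + 120²) = 24√89
dz/dt = y/z · dy/dt = 120/(24√89) · 8 = 40√89/89 ≈ 4.24 m/s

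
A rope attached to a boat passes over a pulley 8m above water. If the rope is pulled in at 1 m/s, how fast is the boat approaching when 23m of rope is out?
23√465/465 ≈ 1.067 m/s

rope² = x² + 8²
x = √(23² - 8²) = √465
dx/dt = (rope/x) · d(rope)/dt = (23/√465) · (-1) = -23√465/465 m/s
The boat approaches at 23√465/465 ≈ 1.067 m/s.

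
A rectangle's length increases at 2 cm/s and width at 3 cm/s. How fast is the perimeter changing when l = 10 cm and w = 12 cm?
10 cm/s

P = 2(l + w)
dP/dt = 2(dl/dt + dw/dt) = 2(2 + 3) = 10 cm/s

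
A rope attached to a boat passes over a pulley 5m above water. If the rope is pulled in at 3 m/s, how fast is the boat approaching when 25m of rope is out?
5√6/4 ≈ 3.062 m/s

rope² = x² + 5²
x = √(25² - 5²) = 10√6
dx/dt = (rope/x) · d(rope)/dt = (25/(10√6)) · (-3) = -5√6/4 m/s
The boat approaches at 5√6/4 ≈ 3.062 m/s.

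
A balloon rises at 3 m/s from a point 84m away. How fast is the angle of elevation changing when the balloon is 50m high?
0.026371 rad/s

tan(θ) = y/84
sec²(θ) · dθ/dt = (1/84) · dy/dt
dθ/dt = cos²(θ)/84 · 3 = 84/(84² + 50²) · 3
dθ/dt = 0.026371 rad/s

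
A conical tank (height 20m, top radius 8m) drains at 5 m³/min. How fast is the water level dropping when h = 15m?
5/(36π) ≈ 0.04421 m/min

r/h = 8/20, so r = (2/5)h
V = (1/3)πr²h = (1/3)π((2/5)h)²h = (4/75)πh³
dV/dh = (4/25)πh²
dh/dt = (dV/dt)/(dV/dh) = -5/((4/25)π·15²) = -5/(36π) m/min
The level is dropping at 5/(36π) ≈ 0.04421 m/min.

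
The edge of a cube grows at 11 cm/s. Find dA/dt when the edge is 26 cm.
3432 cm²/s

A = 6s²
dA/dt = 12s · ds/dt = 12·26·11 = 3432 cm²/s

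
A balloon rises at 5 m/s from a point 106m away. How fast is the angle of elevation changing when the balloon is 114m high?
0.021872 rad/s

tan(θ) = y/106
sec²(θ) · dθ/dt = (1/106) · dy/dt
dθ/dt = cos²(θ)/106 · 5 = 106/(106² + 114²) · 5
dθ/dt = 0.021872 rad/s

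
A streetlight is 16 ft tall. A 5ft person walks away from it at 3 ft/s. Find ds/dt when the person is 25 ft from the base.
15/11 ft/s

By similar triangles: 16/(x+s) = 5/s
Solving: s = 5x/11
ds/dt = 5/11 · dx/dt = 5/11 · 3 = 15/11 ft/s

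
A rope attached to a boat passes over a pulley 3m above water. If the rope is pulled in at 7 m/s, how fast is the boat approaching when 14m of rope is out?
98√187/187 ≈ 7.166 m/s

rope² = x² + 3²
x = √(14² - 3²) = √187
dx/dt = (rope/x) · d(rope)/dt = (14/√187) · (-7) = -98√187/187 m/s
The boat approaches at 98√187/187 ≈ 7.166 m/s.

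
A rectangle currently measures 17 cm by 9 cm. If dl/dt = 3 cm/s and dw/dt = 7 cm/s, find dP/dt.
20 cm/s

P = 2(l + w)
dP/dt = 2(dl/dt + dw/dt) = 2(3 + 7) = 20 cm/s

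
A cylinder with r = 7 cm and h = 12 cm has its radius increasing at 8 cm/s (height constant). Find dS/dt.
416π cm²/s

S = 2πrh + 2πr² (lateral + bases)
dS/dt = (2πh + 4πr)·dr/dt = (2π·12 + 4π·7)·8
= 416π cm²/s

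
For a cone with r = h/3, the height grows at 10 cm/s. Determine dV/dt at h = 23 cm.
5290π/9 cm³/s

V = (1/3)π(h/3)²h = πh³/27
dV/dt = πh²/9 · 10
At h = 23: dV/dt = 5290π/9 cm³/s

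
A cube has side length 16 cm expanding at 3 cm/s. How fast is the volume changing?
2304 cm³/s

V = s³
dV/dt = 3s² · ds/dt = 3·16²·3 = 2304 cm³/s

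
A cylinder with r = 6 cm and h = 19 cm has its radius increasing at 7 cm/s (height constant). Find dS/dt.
434π cm²/s

S = 2πrh + 2πr² (lateral + bases)
dS/dt = (2πh + 4πr)·dr/dt = (2π·19 + 4π·6)·7
= 434π cm²/s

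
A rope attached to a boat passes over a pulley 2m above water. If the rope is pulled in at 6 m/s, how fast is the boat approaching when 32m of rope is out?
32√255/85 ≈ 6.012 m/s

rope² = x² + 2²
x = √(32² - 2²) = 2√255
dx/dt = (rope/x) · d(rope)/dt = (32/(2√255)) · (-6) = -32√255/85 m/s
The boat approaches at 32√255/85 ≈ 6.012 m/s.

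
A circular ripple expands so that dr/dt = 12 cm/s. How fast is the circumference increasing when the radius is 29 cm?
24π cm/s

C = 2πr
dC/dt = 2π · dr/dt = 2π · 12 = 24π cm/s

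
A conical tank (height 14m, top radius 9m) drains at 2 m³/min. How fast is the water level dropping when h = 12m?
49/(1458π) ≈ 0.0107 m/min

r/h = 9/14, so r = (9/14)h
V = (1/3)πr²h = (1/3)π((9/14)h)²h = (27/196)πh³
dV/dh = (81/196)πh²
dh/dt = (dV/dt)/(dV/dh) = -2/((81/196)π·12²) = -49/(1458π) m/min
The level is dropping at 49/(1458π) ≈ 0.0107 m/min.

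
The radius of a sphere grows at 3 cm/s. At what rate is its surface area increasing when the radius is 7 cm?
168π cm²/s

S = 4πr²
dS/dt = dS/dr · dr/dt = 8πr · 3
At r = 7: dS/dt = 168π cm²/s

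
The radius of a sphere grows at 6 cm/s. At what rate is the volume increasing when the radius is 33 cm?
26136π cm³/s

V = (4/3)πr³
dV/dt = dV/dr · dr/dt = 4πr² · 6
At r = 33: dV/dt = 26136π cm³/s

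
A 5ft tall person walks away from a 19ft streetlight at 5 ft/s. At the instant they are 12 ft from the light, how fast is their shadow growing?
25/14 ft/s

By similar triangles: 19/(x+s) = 5/s
Solving: s = 5x/14
ds/dt = 5/14 · dx/dt = 5/14 · 5 = 25/14 ft/s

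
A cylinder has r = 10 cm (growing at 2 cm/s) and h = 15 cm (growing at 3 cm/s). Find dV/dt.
900π cm³/s

V = πr²h
dV/dt = 2πrh·dr/dt + πr²·dh/dt
= 2π(10)(15)(2) + π(10)²(3)
= 900π cm³/s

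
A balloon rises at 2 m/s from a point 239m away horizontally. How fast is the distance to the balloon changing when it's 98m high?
196√2669/13345 ≈ 0.7588 m/s

z² = 239² + y²
z = √(239² + 98²) = 5√2669
dz/dt = y/z · dy/dt = 98/(5√2669) · 2 = 196√2669/13345 ≈ 0.7588 m/s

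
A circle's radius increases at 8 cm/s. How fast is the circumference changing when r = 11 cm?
16π cm/s

C = 2πr
dC/dt = 2π · dr/dt = 2π · 8 = 16π cm/s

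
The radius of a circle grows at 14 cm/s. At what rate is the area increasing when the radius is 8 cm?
224π cm²/s

A = πr²
dA/dt = 2πr · dr/dt = 2π(8)(14) = 224π cm²/s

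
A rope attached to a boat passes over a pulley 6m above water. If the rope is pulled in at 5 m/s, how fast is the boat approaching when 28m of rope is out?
70√187/187 ≈ 5.119 m/s

rope² = x² + 6²
x = √(28² - 6²) = 2√187
dx/dt = (rope/x) · d(rope)/dt = (28/(2√187)) · (-5) = -70√187/187 m/s
The boat approaches at 70√187/187 ≈ 5.119 m/s.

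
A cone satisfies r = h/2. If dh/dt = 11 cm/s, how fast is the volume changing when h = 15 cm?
2475π/4 cm³/s

V = (1/3)π(h/2)²h = πh³/12
dV/dt = πh²/4 · 11
At h = 15: dV/dt = 2475π/4 cm³/s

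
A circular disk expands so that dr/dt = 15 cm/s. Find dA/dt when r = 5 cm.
150π cm²/s

A = πr²
dA/dt = 2πr · dr/dt = 2π(5)(15) = 150π cm²/s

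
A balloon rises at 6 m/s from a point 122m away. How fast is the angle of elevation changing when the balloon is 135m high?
0.022109 rad/s

tan(θ) = y/122
sec²(θ) · dθ/dt = (1/122) · dy/dt
dθ/dt = cos²(θ)/122 · 6 = 122/(122² + 135²) · 6
dθ/dt = 0.022109 rad/s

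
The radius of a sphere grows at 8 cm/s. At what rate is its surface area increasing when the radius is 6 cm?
384π cm²/s

S = 4πr²
dS/dt = dS/dr · dr/dt = 8πr · 8
At r = 6: dS/dt = 384π cm²/s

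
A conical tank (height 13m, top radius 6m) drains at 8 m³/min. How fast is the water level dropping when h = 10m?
169/(450π) ≈ 0.1195 m/min

r/h = 6/13, so r = (6/13)h
V = (1/3)πr²h = (1/3)π((6/13)h)²h = (12/169)πh³
dV/dh = (36/169)πh²
dh/dt = (dV/dt)/(dV/dh) = -8/((36/169)π·10²) = -169/(450π) m/min
The level is dropping at 169/(450π) ≈ 0.1195 m/min.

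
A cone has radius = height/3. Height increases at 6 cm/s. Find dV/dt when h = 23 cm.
1058π/3 cm³/s

V = (1/3)π(h/3)²h = πh³/27
dV/dt = πh²/9 · 6
At h = 23: dV/dt = 1058π/3 cm³/s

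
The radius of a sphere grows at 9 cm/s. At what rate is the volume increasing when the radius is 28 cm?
28224π cm³/s

V = (4/3)πr³
dV/dt = dV/dr · dr/dt = 4πr² · 9
At r = 28: dV/dt = 28224π cm³/s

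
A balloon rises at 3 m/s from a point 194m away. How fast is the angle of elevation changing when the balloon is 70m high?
0.013683 rad/s

tan(θ) = y/194
sec²(θ) · dθ/dt = (1/194) · dy/dt
dθ/dt = cos²(θ)/194 · 3 = 194/(194² + 70²) · 3
dθ/dt = 0.013683 rad/s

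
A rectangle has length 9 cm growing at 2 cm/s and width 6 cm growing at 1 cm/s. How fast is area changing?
21 cm²/s

A = lw
dA/dt = w·dl/dt + l·dw/dt = 6·2 + 9·1 = 21 cm²/s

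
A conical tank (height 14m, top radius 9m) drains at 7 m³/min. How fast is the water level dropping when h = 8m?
343/(1296π) ≈ 0.08424 m/min

r/h = 9/14, so r = (9/14)h
V = (1/3)πr²h = (1/3)π((9/14)h)²h = (27/196)πh³
dV/dh = (81/196)πh²
dh/dt = (dV/dt)/(dV/dh) = -7/((81/196)π·8²) = -343/(1296π) m/min
The level is dropping at 343/(1296π) ≈ 0.08424 m/min.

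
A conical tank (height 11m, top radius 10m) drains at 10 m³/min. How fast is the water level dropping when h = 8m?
121/(640π) ≈ 0.06018 m/min

r/h = 10/11, so r = (10/11)h
V = (1/3)πr²h = (1/3)π((10/11)h)²h = (100/363)πh³
dV/dh = (100/121)πh²
dh/dt = (dV/dt)/(dV/dh) = -10/((100/121)π·8²) = -121/(640π) m/min
The level is dropping at 121/(640π) ≈ 0.06018 m/min.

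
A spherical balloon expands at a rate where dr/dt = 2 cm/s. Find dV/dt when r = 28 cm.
6272π cm³/s

V = (4/3)πr³
dV/dt = dV/dr · dr/dt = 4πr² · 2
At r = 28: dV/dt = 6272π cm³/s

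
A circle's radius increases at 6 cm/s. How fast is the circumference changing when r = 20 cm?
12π cm/s

C = 2πr
dC/dt = 2π · dr/dt = 2π · 6 = 12π cm/s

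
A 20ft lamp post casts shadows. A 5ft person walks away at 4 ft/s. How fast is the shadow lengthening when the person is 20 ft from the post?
4/3 ft/s

By similar triangles: 20/(x+s) = 5/s
Solving: s = 5x/15
ds/dt = 5/15 · dx/dt = 1/3 · 4 = 4/3 ft/s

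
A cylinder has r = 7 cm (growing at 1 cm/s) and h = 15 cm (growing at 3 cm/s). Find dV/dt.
357π cm³/s

V = πr²h
dV/dt = 2πrh·dr/dt + πr²·dh/dt
= 2π(7)(15)(1) + π(7)²(3)
= 357π cm³/s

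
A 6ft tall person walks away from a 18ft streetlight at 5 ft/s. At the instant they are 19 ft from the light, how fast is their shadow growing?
5/2 ft/s

By similar triangles: 18/(x+s) = 6/s
Solving: s = 6x/12
ds/dt = 6/12 · dx/dt = 1/2 · 5 = 5/2 ft/s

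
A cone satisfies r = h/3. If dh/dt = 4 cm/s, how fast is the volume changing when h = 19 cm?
1444π/9 cm³/s

V = (1/3)π(h/3)²h = πh³/27
dV/dt = πh²/9 · 4
At h = 19: dV/dt = 1444π/9 cm³/s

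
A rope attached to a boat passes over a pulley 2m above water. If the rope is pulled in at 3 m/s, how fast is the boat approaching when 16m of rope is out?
8√7/7 ≈ 3.024 m/s

rope² = x² + 2²
x = √(16² - 2²) = 6√7
dx/dt = (rope/x) · d(rope)/dt = (16/(6√7)) · (-3) = -8√7/7 m/s
The boat approaches at 8√7/7 ≈ 3.024 m/s.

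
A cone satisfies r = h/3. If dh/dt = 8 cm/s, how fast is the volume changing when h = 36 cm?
1152π cm³/s

V = (1/3)π(h/3)²h = πh³/27
dV/dt = πh²/9 · 8
At h = 36: dV/dt = 1152π cm³/s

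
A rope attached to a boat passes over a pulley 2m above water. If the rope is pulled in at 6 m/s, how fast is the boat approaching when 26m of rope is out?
13√42/14 ≈ 6.018 m/s

rope² = x² + 2²
x = √(26² - 2²) = 4√42
dx/dt = (rope/x) · d(rope)/dt = (26/(4√42)) · (-6) = -13√42/14 m/s
The boat approaches at 13√42/14 ≈ 6.018 m/s.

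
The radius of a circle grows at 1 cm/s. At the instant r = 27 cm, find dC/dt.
2π cm/s

C = 2πr
dC/dt = 2π · dr/dt = 2π · 1 = 2π cm/s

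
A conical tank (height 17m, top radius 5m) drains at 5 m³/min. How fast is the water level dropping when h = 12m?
289/(720π) ≈ 0.1278 m/min

r/h = 5/17, so r = (5/17)h
V = (1/3)πr²h = (1/3)π((5/17)h)²h = (25/867)πh³
dV/dh = (25/289)πh²
dh/dt = (dV/dt)/(dV/dh) = -5/((25/289)π·12²) = -289/(720π) m/min
The level is dropping at 289/(720π) ≈ 0.1278 m/min.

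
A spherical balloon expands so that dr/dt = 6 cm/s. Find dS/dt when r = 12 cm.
576π cm²/s

S = 4πr²
dS/dt = dS/dr · dr/dt = 8πr · 6
At r = 12: dS/dt = 576π cm²/s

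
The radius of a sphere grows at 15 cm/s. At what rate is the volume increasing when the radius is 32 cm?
61440π cm³/s

V = (4/3)πr³
dV/dt = dV/dr · dr/dt = 4πr² · 15
At r = 32: dV/dt = 61440π cm³/s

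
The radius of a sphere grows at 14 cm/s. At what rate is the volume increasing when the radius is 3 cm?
504π cm³/s

V = (4/3)πr³
dV/dt = dV/dr · dr/dt = 4πr² · 14
At r = 3: dV/dt = 504π cm³/s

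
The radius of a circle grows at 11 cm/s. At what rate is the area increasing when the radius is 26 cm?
572π cm²/s

A = πr²
dA/dt = 2πr · dr/dt = 2π(26)(11) = 572π cm²/s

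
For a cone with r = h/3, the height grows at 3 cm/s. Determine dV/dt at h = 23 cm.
529π/3 cm³/s

V = (1/3)π(h/3)²h = πh³/27
dV/dt = πh²/9 · 3
At h = 23: dV/dt = 529π/3 cm³/s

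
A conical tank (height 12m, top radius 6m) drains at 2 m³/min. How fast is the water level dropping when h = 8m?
1/(8π) ≈ 0.03979 m/min

r/h = 6/12, so r = (1/2)h
V = (1/3)πr²h = (1/3)π((1/2)h)²h = (1/12)πh³
dV/dh = (1/4)πh²
dh/dt = (dV/dt)/(dV/dh) = -2/((1/4)π·8²) = -1/(8π) m/min
The level is dropping at 1/(8π) ≈ 0.03979 m/min.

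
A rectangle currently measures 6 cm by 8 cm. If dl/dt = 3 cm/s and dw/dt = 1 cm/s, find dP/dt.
8 cm/s

P = 2(l + w)
dP/dt = 2(dl/dt + dw/dt) = 2(3 + 1) = 8 cm/s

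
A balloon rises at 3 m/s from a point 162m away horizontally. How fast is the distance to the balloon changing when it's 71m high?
213√31285/31285 ≈ 1.204 m/s

z² = 162² + y²
z = √(162² + 71²) = √31285
dz/dt = y/z · dy/dt = 71/√31285 · 3 = 213√31285/31285 ≈ 1.204 m/s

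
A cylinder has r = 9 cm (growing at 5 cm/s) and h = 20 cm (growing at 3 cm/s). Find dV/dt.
2043π cm³/s

V = πr²h
dV/dt = 2πrh·dr/dt + πr²·dh/dt
= 2π(9)(20)(5) + π(9)²(3)
= 2043π cm³/s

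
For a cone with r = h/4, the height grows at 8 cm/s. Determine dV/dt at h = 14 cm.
98π cm³/s

V = (1/3)π(h/4)²h = πh³/48
dV/dt = πh²/16 · 8
At h = 14: dV/dt = 98π cm³/s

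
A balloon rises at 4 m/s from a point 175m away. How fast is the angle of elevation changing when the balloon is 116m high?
0.01588 rad/s

tan(θ) = y/175
sec²(θ) · dθ/dt = (1/175) · dy/dt
dθ/dt = cos²(θ)/175 · 4 = 175/(175² + 116²) · 4
dθ/dt = 0.01588 rad/s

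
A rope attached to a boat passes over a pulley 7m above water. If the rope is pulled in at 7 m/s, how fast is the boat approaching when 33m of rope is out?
231√65/260 ≈ 7.163 m/s

rope² = x² + 7²
x = √(33² - 7²) = 4√65
dx/dt = (rope/x) · d(rope)/dt = (33/(4√65)) · (-7) = -231√65/260 m/s
The boat approaches at 231√65/260 ≈ 7.163 m/s.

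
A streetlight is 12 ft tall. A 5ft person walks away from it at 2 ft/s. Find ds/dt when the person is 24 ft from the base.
10/7 ft/s

By similar triangles: 12/(x+s) = 5/s
Solving: s = 5x/7
ds/dt = 5/7 · dx/dt = 5/7 · 2 = 10/7 ft/s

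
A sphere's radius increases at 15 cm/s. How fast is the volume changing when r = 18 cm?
19440π cm³/s

V = (4/3)πr³
dV/dt = dV/dr · dr/dt = 4πr² · 15
At r = 18: dV/dt = 19440π cm³/s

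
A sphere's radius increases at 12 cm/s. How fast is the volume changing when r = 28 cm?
37632π cm³/s

V = (4/3)πr³
dV/dt = dV/dr · dr/dt = 4πr² · 12
At r = 28: dV/dt = 37632π cm³/s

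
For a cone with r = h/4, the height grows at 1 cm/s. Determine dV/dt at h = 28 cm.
49π cm³/s

V = (1/3)π(h/4)²h = πh³/48
dV/dt = πh²/16 · 1
At h = 28: dV/dt = 49π cm³/s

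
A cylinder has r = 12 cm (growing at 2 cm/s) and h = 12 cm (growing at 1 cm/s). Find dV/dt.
720π cm³/s

V = πr²h
dV/dt = 2πrh·dr/dt + πr²·dh/dt
= 2π(12)(12)(2) + π(12)²(1)
= 720π cm³/s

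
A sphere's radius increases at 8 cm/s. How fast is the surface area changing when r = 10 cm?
640π cm²/s

S = 4πr²
dS/dt = dS/dr · dr/dt = 8πr · 8
At r = 10: dS/dt = 640π cm²/s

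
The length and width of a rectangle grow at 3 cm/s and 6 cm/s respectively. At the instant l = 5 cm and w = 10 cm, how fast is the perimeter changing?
18 cm/s

P = 2(l + w)
dP/dt = 2(dl/dt + dw/dt) = 2(3 + 6) = 18 cm/s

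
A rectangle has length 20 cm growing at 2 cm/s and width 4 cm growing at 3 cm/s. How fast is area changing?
68 cm²/s

A = lw
dA/dt = w·dl/dt + l·dw/dt = 4·2 + 20·3 = 68 cm²/s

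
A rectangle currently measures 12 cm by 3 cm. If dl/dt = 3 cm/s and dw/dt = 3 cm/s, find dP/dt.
12 cm/s

P = 2(l + w)
dP/dt = 2(dl/dt + dw/dt) = 2(3 + 3) = 12 cm/s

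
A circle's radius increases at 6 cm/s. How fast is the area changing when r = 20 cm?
240π cm²/s

A = πr²
dA/dt = 2πr · dr/dt = 2π(20)(6) = 240π cm²/s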